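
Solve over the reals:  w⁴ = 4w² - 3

w = -1.7321 or w = -1 or w = 1 or w = 1.7321

Let u = w². The equation becomes u² - 4u + 3 = 0.
Factor: (u - 3)(u - 1) = 0, so u = 3 or u = 1.
w² = 3 gives w = ±√(3) ≈ ±1.7321.
w² = 1 gives w = ±1.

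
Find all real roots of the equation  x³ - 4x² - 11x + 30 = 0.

Possible rational roots are divisors of 30. Testing x = 5 gives 0, so (x - 5) is a factor.
Divide: x³ - 4x² - 11x + 30 = (x - 5)(x² + x - 6).
Factor the quadratic: x = 2 or x = -3.

x = -3 or x = 2 or x = 5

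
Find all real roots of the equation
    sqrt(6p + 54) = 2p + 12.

Square both sides: 6p + 54 = (2p + 12)^2.
Expand and rearrange: 4p^2 + 42p + 90 = 0.
Solving gives p = -3 or p = -7.5.
Check each candidate in the original equation:
  p = -3: sqrt(36) = 6, while 2p + 12 = 6 — valid.
  p = -7.5: sqrt(9) = 3, while 2p + 12 = -3 — extraneous.

p = -3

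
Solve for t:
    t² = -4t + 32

Bring every term to one side: t² + 4t - 32 = 0.
Factor: (t - 4)(t + 8) = 0.
So t = 4 or t = -8.

t = -8 or t = 4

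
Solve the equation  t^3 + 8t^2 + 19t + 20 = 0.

t = -5

Possible rational roots are divisors of 20. Testing t = -5 gives 0, so (t + 5) is a factor.
Divide: t^3 + 8t^2 + 19t + 20 = (t + 5)(t^2 + 3t + 4).
The quadratic t^2 + 3t + 4 has discriminant -7 < 0, so no further real roots.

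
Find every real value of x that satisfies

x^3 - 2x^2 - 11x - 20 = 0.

x = 5

Possible rational roots are divisors of -20. Testing x = 5 gives 0, so (x - 5) is a factor.
Divide: x^3 - 2x^2 - 11x - 20 = (x - 5)(x^2 + 3x + 4).
The quadratic x^2 + 3x + 4 has discriminant -7 < 0, so no further real roots.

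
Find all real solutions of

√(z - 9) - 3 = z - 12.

Isolate the radical: √(z - 9) = z - 9.
Square both sides: z - 9 = (z - 9)².
Expand and rearrange: z² - 19z + 90 = 0.
Solving gives z = 10 or z = 9.
Check each candidate in the original equation:
  z = 10: √(1) = 1, while z - 9 = 1 — valid.
  z = 9: √(0) = 0, while z - 9 = 0 — valid.

z = 9 or z = 10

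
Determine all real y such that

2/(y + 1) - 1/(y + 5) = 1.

Multiply both sides by (y + 1)(y + 5):
2(y + 5) - (y + 1) = (y + 1)(y + 5).
Expand and collect terms: y² + 5y - 4 = 0.
By the quadratic formula, y = (-5 ± √41) / 2, so y ≈ 0.7016 or y ≈ -5.7016.
Neither value makes a denominator zero (y ≠ -1, y ≠ -5), so both are valid.

y = -5.7016 or y = 0.7016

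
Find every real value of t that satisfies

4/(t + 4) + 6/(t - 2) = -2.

Multiply both sides by (t + 4)(t - 2):
4(t - 2) + 6(t + 4) = -2(t + 4)(t - 2).
Expand and collect terms: -2t² - 14t = 0.
Factor or apply the quadratic formula: t = -7 or t = 0.
Neither value makes a denominator zero (t ≠ -4, t ≠ 2), so both are valid.

t = -7 or t = 0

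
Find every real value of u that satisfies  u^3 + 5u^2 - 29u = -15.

Rearrange: u^3 + 5u^2 - 29u + 15 = 0.
Possible rational roots are divisors of 15. Testing u = 3 gives 0, so (u - 3) is a factor.
Divide: u^3 + 5u^2 - 29u + 15 = (u - 3)(u^2 + 8u - 5).
Apply the quadratic formula to u^2 + 8u - 5 = 0: u = (-8 +/- sqrt(84))/2, i.e. u ~= 0.5826 or u ~= -8.5826.

u = -8.5826 or u = 0.5826 or u = 3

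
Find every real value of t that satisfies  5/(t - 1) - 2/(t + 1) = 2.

t = -1.5 or t = 3

Multiply both sides by (t - 1)(t + 1):
5(t + 1) - 2(t - 1) = 2(t - 1)(t + 1).
Expand and collect terms: 2t² - 3t - 9 = 0.
Factor or apply the quadratic formula: t = 3 or t = -1.5.
Neither value makes a denominator zero (t ≠ 1, t ≠ -1), so both are valid.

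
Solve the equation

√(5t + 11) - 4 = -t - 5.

t = -2

Isolate the radical: √(5t + 11) = -t - 1.
Square both sides: 5t + 11 = (-t - 1)².
Expand and rearrange: t² - 3t - 10 = 0.
Solving gives t = 5 or t = -2.
Check each candidate in the original equation:
  t = 5: √(36) = 6, while -t - 1 = -6 — extraneous.
  t = -2: √(1) = 1, while -t - 1 = 1 — valid.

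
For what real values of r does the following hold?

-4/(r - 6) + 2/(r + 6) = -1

r = -7.544 or r = 9.544

Multiply both sides by (r - 6)(r + 6):
-4(r + 6) + 2(r - 6) = -(r - 6)(r + 6).
Expand and collect terms: -r² + 2r + 72 = 0.
By the quadratic formula, r = (-2 ± √292) / -2, so r ≈ -7.544 or r ≈ 9.544.
Neither value makes a denominator zero (r ≠ 6, r ≠ -6), so both are valid.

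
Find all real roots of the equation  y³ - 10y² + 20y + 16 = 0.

Possible rational roots are divisors of 16. Testing y = 4 gives 0, so (y - 4) is a factor.
Divide: y³ - 10y² + 20y + 16 = (y - 4)(y² - 6y - 4).
Apply the quadratic formula to y² - 6y - 4 = 0: y = (6 ± √52)/2, i.e. y ≈ 6.6056 or y ≈ -0.6056.

y = -0.6056 or y = 4 or y = 6.6056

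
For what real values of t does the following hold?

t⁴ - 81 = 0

Let u = t². The equation becomes u² - 81 = 0.
Factor: (u + 9)(u - 9) = 0, so u = -9 or u = 9.
t² = -9 < 0 has no real solution.
t² = 9 gives t = ±3.

t = -3 or t = 3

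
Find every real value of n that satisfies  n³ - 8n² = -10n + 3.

n = 0.4586 or n = 1 or n = 6.5414

Rearrange: n³ - 8n² + 10n - 3 = 0.
Possible rational roots are divisors of -3. Testing n = 1 gives 0, so (n - 1) is a factor.
Divide: n³ - 8n² + 10n - 3 = (n - 1)(n² - 7n + 3).
Apply the quadratic formula to n² - 7n + 3 = 0: n = (7 ± √37)/2, i.e. n ≈ 6.5414 or n ≈ 0.4586.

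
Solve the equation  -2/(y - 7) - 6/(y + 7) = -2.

Multiply both sides by (y - 7)(y + 7):
-2(y + 7) - 6(y - 7) = -2(y - 7)(y + 7).
Expand and collect terms: -2y^2 + 8y + 70 = 0.
By the quadratic formula, y = (-8 +/- sqrt(624)) / -4, so y ~= -4.245 or y ~= 8.245.
Neither value makes a denominator zero (y != 7, y != -7), so both are valid.

y = -4.245 or y = 8.245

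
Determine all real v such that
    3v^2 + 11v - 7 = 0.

Discriminant: (11)^2 - 4*3*(-7) = 205.
Quadratic formula: v = (-11 +/- sqrt(205)) / 6.
So v = -11/6 + sqrt(205)/6 ~= 0.553 or v = -sqrt(205)/6 - 11/6 ~= -4.2196.

v = -4.2196 or v = 0.553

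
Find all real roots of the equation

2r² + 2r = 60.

Bring every term to one side: 2r² + 2r - 60 = 0.
Factor: 2(r + 6)(r - 5) = 0.
So r = -6 or r = 5.

r = -6 or r = 5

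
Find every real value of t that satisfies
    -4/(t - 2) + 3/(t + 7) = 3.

Multiply both sides by (t - 2)(t + 7):
-4(t + 7) + 3(t - 2) = 3(t - 2)(t + 7).
Expand and collect terms: 3t^2 + 16t - 8 = 0.
By the quadratic formula, t = (-16 +/- sqrt(352)) / 6, so t ~= 0.4603 or t ~= -5.7936.
Neither value makes a denominator zero (t != 2, t != -7), so both are valid.

t = -5.7936 or t = 0.4603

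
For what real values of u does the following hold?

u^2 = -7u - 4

Rearrange to standard form: u^2 + 7u + 4 = 0.
Discriminant: (7)^2 - 4*1*4 = 33.
Quadratic formula: u = (-7 +/- sqrt(33)) / 2.
So u = -7/2 + sqrt(33)/2 ~= -0.6277 or u = -7/2 - sqrt(33)/2 ~= -6.3723.

u = -6.3723 or u = -0.6277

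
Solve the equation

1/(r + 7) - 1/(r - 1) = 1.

Multiply both sides by (r + 7)(r - 1):
(r - 1) - (r + 7) = (r + 7)(r - 1).
Expand and collect terms: r^2 + 6r + 1 = 0.
By the quadratic formula, r = (-6 +/- sqrt(32)) / 2, so r ~= -0.1716 or r ~= -5.8284.
Neither value makes a denominator zero (r != -7, r != 1), so both are valid.

r = -5.8284 or r = -0.1716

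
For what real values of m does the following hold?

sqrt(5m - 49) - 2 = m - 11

Isolate the radical: sqrt(5m - 49) = m - 9.
Square both sides: 5m - 49 = (m - 9)^2.
Expand and rearrange: m^2 - 23m + 130 = 0.
Solving gives m = 13 or m = 10.
Check each candidate in the original equation:
  m = 13: sqrt(16) = 4, while m - 9 = 4 — valid.
  m = 10: sqrt(1) = 1, while m - 9 = 1 — valid.

m = 10 or m = 13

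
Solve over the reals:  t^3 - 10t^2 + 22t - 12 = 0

t = 0.8377 or t = 2 or t = 7.1623

Possible rational roots are divisors of -12. Testing t = 2 gives 0, so (t - 2) is a factor.
Divide: t^3 - 10t^2 + 22t - 12 = (t - 2)(t^2 - 8t + 6).
Apply the quadratic formula to t^2 - 8t + 6 = 0: t = (8 +/- sqrt(40))/2, i.e. t ~= 7.1623 or t ~= 0.8377.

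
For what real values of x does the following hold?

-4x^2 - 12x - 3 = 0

Discriminant: (-12)^2 - 4*(-4)*(-3) = 96.
Quadratic formula: x = (12 +/- sqrt(96)) / (-8).
So x = -3/2 - sqrt(6)/2 ~= -2.7247 or x = -3/2 + sqrt(6)/2 ~= -0.2753.

x = -2.7247 or x = -0.2753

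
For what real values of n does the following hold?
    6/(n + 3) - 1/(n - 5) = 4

Multiply both sides by (n + 3)(n - 5):
6(n - 5) - (n + 3) = 4(n + 3)(n - 5).
Expand and collect terms: 4n^2 - 13n - 27 = 0.
By the quadratic formula, n = (13 +/- sqrt(601)) / 8, so n ~= 4.6894 or n ~= -1.4394.
Neither value makes a denominator zero (n != -3, n != 5), so both are valid.

n = -1.4394 or n = 4.6894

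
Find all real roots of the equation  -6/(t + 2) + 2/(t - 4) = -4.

Multiply both sides by (t + 2)(t - 4):
-6(t - 4) + 2(t + 2) = -4(t + 2)(t - 4).
Expand and collect terms: -4t^2 + 12t + 4 = 0.
By the quadratic formula, t = (-12 +/- sqrt(208)) / -8, so t ~= -0.3028 or t ~= 3.3028.
Neither value makes a denominator zero (t != -2, t != 4), so both are valid.

t = -0.3028 or t = 3.3028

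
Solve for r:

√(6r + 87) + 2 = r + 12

Isolate the radical: √(6r + 87) = r + 10.
Square both sides: 6r + 87 = (r + 10)².
Expand and rearrange: r² + 14r + 13 = 0.
Solving gives r = -1 or r = -13.
Check each candidate in the original equation:
  r = -1: √(81) = 9, while r + 10 = 9 — valid.
  r = -13: √(9) = 3, while r + 10 = -3 — extraneous.

r = -1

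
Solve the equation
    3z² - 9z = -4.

z = 0.5426 or z = 2.4574

Rearrange to standard form: 3z² - 9z + 4 = 0.
Discriminant: (-9)² − 4·3·4 = 33.
Quadratic formula: z = (9 ± √33) / 6.
So z = √(33)/6 + 3/2 ≈ 2.4574 or z = 3/2 - √(33)/6 ≈ 0.5426.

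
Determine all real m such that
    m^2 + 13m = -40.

m = -8 or m = -5

Bring every term to one side: m^2 + 13m + 40 = 0.
Factor: (m + 5)(m + 8) = 0.
So m = -5 or m = -8.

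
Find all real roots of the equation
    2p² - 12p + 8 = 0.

Discriminant: (-12)² − 4·2·8 = 80.
Quadratic formula: p = (12 ± √80) / 4.
So p = √(5) + 3 ≈ 5.2361 or p = 3 - √(5) ≈ 0.7639.

p = 0.7639 or p = 5.2361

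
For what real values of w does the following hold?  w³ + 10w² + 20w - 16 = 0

Possible rational roots are divisors of -16. Testing w = -4 gives 0, so (w + 4) is a factor.
Divide: w³ + 10w² + 20w - 16 = (w + 4)(w² + 6w - 4).
Apply the quadratic formula to w² + 6w - 4 = 0: w = (-6 ± √52)/2, i.e. w ≈ 0.6056 or w ≈ -6.6056.

w = -6.6056 or w = -4 or w = 0.6056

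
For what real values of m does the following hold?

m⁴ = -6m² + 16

Let u = m². The equation becomes u² + 6u - 16 = 0.
Factor: (u - 2)(u + 8) = 0, so u = 2 or u = -8.
m² = 2 gives m = ±√(2) ≈ ±1.4142.
m² = -8 < 0 has no real solution.

m = -1.4142 or m = 1.4142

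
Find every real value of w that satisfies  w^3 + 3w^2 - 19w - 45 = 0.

Possible rational roots are divisors of -45. Testing w = -5 gives 0, so (w + 5) is a factor.
Divide: w^3 + 3w^2 - 19w - 45 = (w + 5)(w^2 - 2w - 9).
Apply the quadratic formula to w^2 - 2w - 9 = 0: w = (2 +/- sqrt(40))/2, i.e. w ~= 4.1623 or w ~= -2.1623.

w = -5 or w = -2.1623 or w = 4.1623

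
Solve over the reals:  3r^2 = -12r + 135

Bring every term to one side: 3r^2 + 12r - 135 = 0.
Factor: 3(r - 5)(r + 9) = 0.
So r = 5 or r = -9.

r = -9 or r = 5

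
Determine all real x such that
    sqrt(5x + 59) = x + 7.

Square both sides: 5x + 59 = (x + 7)^2.
Expand and rearrange: x^2 + 9x - 10 = 0.
Solving gives x = 1 or x = -10.
Check each candidate in the original equation:
  x = 1: sqrt(64) = 8, while x + 7 = 8 — valid.
  x = -10: sqrt(9) = 3, while x + 7 = -3 — extraneous.

x = 1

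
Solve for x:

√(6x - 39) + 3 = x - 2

Isolate the radical: √(6x - 39) = x - 5.
Square both sides: 6x - 39 = (x - 5)².
Expand and rearrange: x² - 16x + 64 = 0.
This gives the repeated root x = 8.
Check in the original equation:
  x = 8: √(9) = 3, while x - 5 = 3 — valid.

x = 8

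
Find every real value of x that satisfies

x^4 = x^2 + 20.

Let u = x^2. The equation becomes u^2 - u - 20 = 0.
Factor: (u - 5)(u + 4) = 0, so u = 5 or u = -4.
x^2 = 5 gives x = +/-sqrt(5) ~= +/-2.2361.
x^2 = -4 < 0 has no real solution.

x = -2.2361 or x = 2.2361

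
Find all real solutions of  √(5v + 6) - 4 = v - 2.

v = -1 or v = 2

Isolate the radical: √(5v + 6) = v + 2.
Square both sides: 5v + 6 = (v + 2)².
Expand and rearrange: v² - v - 2 = 0.
Solving gives v = 2 or v = -1.
Check each candidate in the original equation:
  v = 2: √(16) = 4, while v + 2 = 4 — valid.
  v = -1: √(1) = 1, while v + 2 = 1 — valid.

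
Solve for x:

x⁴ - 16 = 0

Let u = x². The equation becomes u² - 16 = 0.
Factor: (u - 4)(u + 4) = 0, so u = 4 or u = -4.
x² = 4 gives x = ±2.
x² = -4 < 0 has no real solution.

x = -2 or x = 2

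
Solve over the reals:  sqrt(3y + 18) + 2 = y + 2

Isolate the radical: sqrt(3y + 18) = y.
Square both sides: 3y + 18 = (y)^2.
Expand and rearrange: y^2 - 3y - 18 = 0.
Solving gives y = 6 or y = -3.
Check each candidate in the original equation:
  y = 6: sqrt(36) = 6, while y = 6 — valid.
  y = -3: sqrt(9) = 3, while y = -3 — extraneous.

y = 6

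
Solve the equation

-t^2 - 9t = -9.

t = -9.9083 or t = 0.9083

Rearrange to standard form: -t^2 - 9t + 9 = 0.
Discriminant: (-9)^2 - 4*(-1)*9 = 117.
Quadratic formula: t = (9 +/- sqrt(117)) / (-2).
So t = -3*sqrt(13)/2 - 9/2 ~= -9.9083 or t = -9/2 + 3*sqrt(13)/2 ~= 0.9083.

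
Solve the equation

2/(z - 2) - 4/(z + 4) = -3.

z = -2.4305 or z = 1.0972

Multiply both sides by (z - 2)(z + 4):
2(z + 4) - 4(z - 2) = -3(z - 2)(z + 4).
Expand and collect terms: -3z² - 4z + 8 = 0.
By the quadratic formula, z = (4 ± √112) / -6, so z ≈ -2.4305 or z ≈ 1.0972.
Neither value makes a denominator zero (z ≠ 2, z ≠ -4), so both are valid.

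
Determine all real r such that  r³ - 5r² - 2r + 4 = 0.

r = -1 or r = 0.7639 or r = 5.2361

Possible rational roots are divisors of 4. Testing r = -1 gives 0, so (r + 1) is a factor.
Divide: r³ - 5r² - 2r + 4 = (r + 1)(r² - 6r + 4).
Apply the quadratic formula to r² - 6r + 4 = 0: r = (6 ± √20)/2, i.e. r ≈ 5.2361 or r ≈ 0.7639.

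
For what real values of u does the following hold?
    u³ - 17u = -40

u = -5

Rearrange: u³ - 17u + 40 = 0.
Possible rational roots are divisors of 40. Testing u = -5 gives 0, so (u + 5) is a factor.
Divide: u³ - 17u + 40 = (u + 5)(u² - 5u + 8).
The quadratic u² - 5u + 8 has discriminant -7 < 0, so no further real roots.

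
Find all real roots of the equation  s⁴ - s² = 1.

s = -1.272 or s = 1.272

Let u = s². The equation becomes u² - u - 1 = 0.
By the quadratic formula, u = 1/2 + √(5)/2 or u = 1/2 - √(5)/2.
s² = 1/2 + √(5)/2 gives s = ±√(1/2 + √(5)/2) ≈ ±1.272.
s² = 1/2 - √(5)/2 < 0 has no real solution.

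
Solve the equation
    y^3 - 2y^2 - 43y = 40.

Rearrange: y^3 - 2y^2 - 43y - 40 = 0.
Possible rational roots are divisors of -40. Testing y = -5 gives 0, so (y + 5) is a factor.
Divide: y^3 - 2y^2 - 43y - 40 = (y + 5)(y^2 - 7y - 8).
Factor the quadratic: y = 8 or y = -1.

y = -5 or y = -1 or y = 8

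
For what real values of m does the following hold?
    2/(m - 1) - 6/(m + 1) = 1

Multiply both sides by (m - 1)(m + 1):
2(m + 1) - 6(m - 1) = (m - 1)(m + 1).
Expand and collect terms: m^2 + 4m - 9 = 0.
By the quadratic formula, m = (-4 +/- sqrt(52)) / 2, so m ~= 1.6056 or m ~= -5.6056.
Neither value makes a denominator zero (m != 1, m != -1), so both are valid.

m = -5.6056 or m = 1.6056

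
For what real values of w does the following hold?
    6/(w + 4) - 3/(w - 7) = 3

Multiply both sides by (w + 4)(w - 7):
6(w - 7) - 3(w + 4) = 3(w + 4)(w - 7).
Expand and collect terms: 3w² - 12w - 30 = 0.
By the quadratic formula, w = (12 ± √504) / 6, so w ≈ 5.7417 or w ≈ -1.7417.
Neither value makes a denominator zero (w ≠ -4, w ≠ 7), so both are valid.

w = -1.7417 or w = 5.7417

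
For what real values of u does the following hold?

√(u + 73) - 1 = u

Isolate the radical: √(u + 73) = u + 1.
Square both sides: u + 73 = (u + 1)².
Expand and rearrange: u² + u - 72 = 0.
Solving gives u = 8 or u = -9.
Check each candidate in the original equation:
  u = 8: √(81) = 9, while u + 1 = 9 — valid.
  u = -9: √(64) = 8, while u + 1 = -8 — extraneous.

u = 8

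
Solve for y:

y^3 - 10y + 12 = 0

y = -3.6458 or y = 1.6458 or y = 2

Possible rational roots are divisors of 12. Testing y = 2 gives 0, so (y - 2) is a factor.
Divide: y^3 - 10y + 12 = (y - 2)(y^2 + 2y - 6).
Apply the quadratic formula to y^2 + 2y - 6 = 0: y = (-2 +/- sqrt(28))/2, i.e. y ~= 1.6458 or y ~= -3.6458.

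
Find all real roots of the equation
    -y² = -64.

y = -8 or y = 8

Bring every term to one side: -y² + 64 = 0.
Factor: -1(y - 8)(y + 8) = 0.
So y = 8 or y = -8.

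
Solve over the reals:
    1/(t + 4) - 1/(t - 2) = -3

t = -4.3166 or t = 2.3166

Multiply both sides by (t + 4)(t - 2):
(t - 2) - (t + 4) = -3(t + 4)(t - 2).
Expand and collect terms: -3t^2 - 6t + 30 = 0.
By the quadratic formula, t = (6 +/- sqrt(396)) / -6, so t ~= -4.3166 or t ~= 2.3166.
Neither value makes a denominator zero (t != -4, t != 2), so both are valid.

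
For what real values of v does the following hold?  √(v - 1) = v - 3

Square both sides: v - 1 = (v - 3)².
Expand and rearrange: v² - 7v + 10 = 0.
Solving gives v = 5 or v = 2.
Check each candidate in the original equation:
  v = 5: √(4) = 2, while v - 3 = 2 — valid.
  v = 2: √(1) = 1, while v - 3 = -1 — extraneous.

v = 5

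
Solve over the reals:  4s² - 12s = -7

Rearrange to standard form: 4s² - 12s + 7 = 0.
Discriminant: (-12)² − 4·4·7 = 32.
Quadratic formula: s = (12 ± √32) / 8.
So s = √(2)/2 + 3/2 ≈ 2.2071 or s = 3/2 - √(2)/2 ≈ 0.7929.

s = 0.7929 or s = 2.2071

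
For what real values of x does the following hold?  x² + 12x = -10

Rearrange to standard form: x² + 12x + 10 = 0.
Discriminant: (12)² − 4·1·10 = 104.
Quadratic formula: x = (-12 ± √104) / 2.
So x = -6 + √(26) ≈ -0.901 or x = -6 - √(26) ≈ -11.099.

x = -11.099 or x = -0.901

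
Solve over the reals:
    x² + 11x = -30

x = -6 or x = -5

Bring every term to one side: x² + 11x + 30 = 0.
Factor: (x + 5)(x + 6) = 0.
So x = -5 or x = -6.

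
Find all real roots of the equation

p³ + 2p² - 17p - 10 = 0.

p = -5 or p = -0.5616 or p = 3.5616

Possible rational roots are divisors of -10. Testing p = -5 gives 0, so (p + 5) is a factor.
Divide: p³ + 2p² - 17p - 10 = (p + 5)(p² - 3p - 2).
Apply the quadratic formula to p² - 3p - 2 = 0: p = (3 ± √17)/2, i.e. p ≈ 3.5616 or p ≈ -0.5616.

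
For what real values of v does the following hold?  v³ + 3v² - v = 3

v = -3 or v = -1 or v = 1

Rearrange: v³ + 3v² - v - 3 = 0.
Possible rational roots are divisors of -3. Testing v = -1 gives 0, so (v + 1) is a factor.
Divide: v³ + 3v² - v - 3 = (v + 1)(v² + 2v - 3).
Factor the quadratic: v = 1 or v = -3.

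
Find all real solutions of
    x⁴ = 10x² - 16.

Let u = x². The equation becomes u² - 10u + 16 = 0.
Factor: (u - 8)(u - 2) = 0, so u = 8 or u = 2.
x² = 8 gives x = ±2·√(2) ≈ ±2.8284.
x² = 2 gives x = ±√(2) ≈ ±1.4142.

x = -2.8284 or x = -1.4142 or x = 1.4142 or x = 2.8284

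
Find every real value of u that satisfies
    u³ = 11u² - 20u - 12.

Rearrange: u³ - 11u² + 20u + 12 = 0.
Possible rational roots are divisors of 12. Testing u = 3 gives 0, so (u - 3) is a factor.
Divide: u³ - 11u² + 20u + 12 = (u - 3)(u² - 8u - 4).
Apply the quadratic formula to u² - 8u - 4 = 0: u = (8 ± √80)/2, i.e. u ≈ 8.4721 or u ≈ -0.4721.

u = -0.4721 or u = 3 or u = 8.4721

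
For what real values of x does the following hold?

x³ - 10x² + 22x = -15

Rearrange: x³ - 10x² + 22x + 15 = 0.
Possible rational roots are divisors of 15. Testing x = 5 gives 0, so (x - 5) is a factor.
Divide: x³ - 10x² + 22x + 15 = (x - 5)(x² - 5x - 3).
Apply the quadratic formula to x² - 5x - 3 = 0: x = (5 ± √37)/2, i.e. x ≈ 5.5414 or x ≈ -0.5414.

x = -0.5414 or x = 5 or x = 5.5414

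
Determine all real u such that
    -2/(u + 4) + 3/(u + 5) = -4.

Multiply both sides by (u + 4)(u + 5):
-2(u + 5) + 3(u + 4) = -4(u + 4)(u + 5).
Expand and collect terms: -4u² - 37u - 82 = 0.
By the quadratic formula, u = (37 ± √57) / -8, so u ≈ -5.5687 or u ≈ -3.6813.
Neither value makes a denominator zero (u ≠ -4, u ≠ -5), so both are valid.

u = -5.5687 or u = -3.6813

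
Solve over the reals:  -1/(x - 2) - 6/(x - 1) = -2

x = 1.8139 or x = 4.6861

Multiply both sides by (x - 2)(x - 1):
-(x - 1) - 6(x - 2) = -2(x - 2)(x - 1).
Expand and collect terms: -2x² + 13x - 17 = 0.
By the quadratic formula, x = (-13 ± √33) / -4, so x ≈ 1.8139 or x ≈ 4.6861.
Neither value makes a denominator zero (x ≠ 2, x ≠ 1), so both are valid.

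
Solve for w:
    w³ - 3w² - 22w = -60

Rearrange: w³ - 3w² - 22w + 60 = 0.
Possible rational roots are divisors of 60. Testing w = 5 gives 0, so (w - 5) is a factor.
Divide: w³ - 3w² - 22w + 60 = (w - 5)(w² + 2w - 12).
Apply the quadratic formula to w² + 2w - 12 = 0: w = (-2 ± √52)/2, i.e. w ≈ 2.6056 or w ≈ -4.6056.

w = -4.6056 or w = 2.6056 or w = 5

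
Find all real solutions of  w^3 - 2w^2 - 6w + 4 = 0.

w = -2 or w = 0.5858 or w = 3.4142

Possible rational roots are divisors of 4. Testing w = -2 gives 0, so (w + 2) is a factor.
Divide: w^3 - 2w^2 - 6w + 4 = (w + 2)(w^2 - 4w + 2).
Apply the quadratic formula to w^2 - 4w + 2 = 0: w = (4 +/- sqrt(8))/2, i.e. w ~= 3.4142 or w ~= 0.5858.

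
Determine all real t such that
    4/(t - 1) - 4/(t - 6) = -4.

t = 0.1459 or t = 6.8541

Multiply both sides by (t - 1)(t - 6):
4(t - 6) - 4(t - 1) = -4(t - 1)(t - 6).
Expand and collect terms: -4t^2 + 28t - 4 = 0.
By the quadratic formula, t = (-28 +/- sqrt(720)) / -8, so t ~= 0.1459 or t ~= 6.8541.
Neither value makes a denominator zero (t != 1, t != 6), so both are valid.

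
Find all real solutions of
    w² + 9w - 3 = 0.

w = -9.3218 or w = 0.3218

Discriminant: (9)² − 4·1·(-3) = 93.
Quadratic formula: w = (-9 ± √93) / 2.
So w = -9/2 + √(93)/2 ≈ 0.3218 or w = -√(93)/2 - 9/2 ≈ -9.3218.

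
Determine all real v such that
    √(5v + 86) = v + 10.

v = -1

Square both sides: 5v + 86 = (v + 10)².
Expand and rearrange: v² + 15v + 14 = 0.
Solving gives v = -1 or v = -14.
Check each candidate in the original equation:
  v = -1: √(81) = 9, while v + 10 = 9 — valid.
  v = -14: √(16) = 4, while v + 10 = -4 — extraneous.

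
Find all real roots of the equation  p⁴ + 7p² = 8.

Let u = p². The equation becomes u² + 7u - 8 = 0.
Factor: (u - 1)(u + 8) = 0, so u = 1 or u = -8.
p² = 1 gives p = ±1.
p² = -8 < 0 has no real solution.

p = -1 or p = 1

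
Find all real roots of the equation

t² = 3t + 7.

t = -1.5414 or t = 4.5414

Rearrange to standard form: t² - 3t - 7 = 0.
Discriminant: (-3)² − 4·1·(-7) = 37.
Quadratic formula: t = (3 ± √37) / 2.
So t = 3/2 + √(37)/2 ≈ 4.5414 or t = 3/2 - √(37)/2 ≈ -1.5414.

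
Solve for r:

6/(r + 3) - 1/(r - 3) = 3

Multiply both sides by (r + 3)(r - 3):
6(r - 3) - (r + 3) = 3(r + 3)(r - 3).
Expand and collect terms: 3r^2 - 5r - 6 = 0.
By the quadratic formula, r = (5 +/- sqrt(97)) / 6, so r ~= 2.4748 or r ~= -0.8081.
Neither value makes a denominator zero (r != -3, r != 3), so both are valid.

r = -0.8081 or r = 2.4748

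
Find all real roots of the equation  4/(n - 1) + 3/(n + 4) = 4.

Multiply both sides by (n - 1)(n + 4):
4(n + 4) + 3(n - 1) = 4(n - 1)(n + 4).
Expand and collect terms: 4n² + 5n - 29 = 0.
By the quadratic formula, n = (-5 ± √489) / 8, so n ≈ 2.1392 or n ≈ -3.3892.
Neither value makes a denominator zero (n ≠ 1, n ≠ -4), so both are valid.

n = -3.3892 or n = 2.1392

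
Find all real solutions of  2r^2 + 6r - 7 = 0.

Discriminant: (6)^2 - 4*2*(-7) = 92.
Quadratic formula: r = (-6 +/- sqrt(92)) / 4.
So r = -3/2 + sqrt(23)/2 ~= 0.8979 or r = -sqrt(23)/2 - 3/2 ~= -3.8979.

r = -3.8979 or r = 0.8979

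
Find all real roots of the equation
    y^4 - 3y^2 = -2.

Let u = y^2. The equation becomes u^2 - 3u + 2 = 0.
Factor: (u - 2)(u - 1) = 0, so u = 2 or u = 1.
y^2 = 2 gives y = +/-sqrt(2) ~= +/-1.4142.
y^2 = 1 gives y = +/-1.

y = -1.4142 or y = -1 or y = 1 or y = 1.4142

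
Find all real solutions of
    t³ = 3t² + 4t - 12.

Rearrange: t³ - 3t² - 4t + 12 = 0.
Possible rational roots are divisors of 12. Testing t = 2 gives 0, so (t - 2) is a factor.
Divide: t³ - 3t² - 4t + 12 = (t - 2)(t² - t - 6).
Factor the quadratic: t = 3 or t = -2.

t = -2 or t = 2 or t = 3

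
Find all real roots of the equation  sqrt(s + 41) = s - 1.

s = 8

Square both sides: s + 41 = (s - 1)^2.
Expand and rearrange: s^2 - 3s - 40 = 0.
Solving gives s = 8 or s = -5.
Check each candidate in the original equation:
  s = 8: sqrt(49) = 7, while s - 1 = 7 — valid.
  s = -5: sqrt(36) = 6, while s - 1 = -6 — extraneous.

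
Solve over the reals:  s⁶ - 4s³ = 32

Let u = s³. The equation becomes u² - 4u - 32 = 0.
Factor: (u - 8)(u + 4) = 0, so u = 8 or u = -4.
s³ = 8 gives s = 2.
s³ = -4 gives s = -∛(4) ≈ -1.5874.

s = -1.5874 or s = 2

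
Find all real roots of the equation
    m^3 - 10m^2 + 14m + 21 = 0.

Possible rational roots are divisors of 21. Testing m = 3 gives 0, so (m - 3) is a factor.
Divide: m^3 - 10m^2 + 14m + 21 = (m - 3)(m^2 - 7m - 7).
Apply the quadratic formula to m^2 - 7m - 7 = 0: m = (7 +/- sqrt(77))/2, i.e. m ~= 7.8875 or m ~= -0.8875.

m = -0.8875 or m = 3 or m = 7.8875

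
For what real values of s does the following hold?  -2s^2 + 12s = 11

s = 1.1292 or s = 4.8708

Rearrange to standard form: -2s^2 + 12s - 11 = 0.
Discriminant: (12)^2 - 4*(-2)*(-11) = 56.
Quadratic formula: s = (-12 +/- sqrt(56)) / (-4).
So s = 3 - sqrt(14)/2 ~= 1.1292 or s = sqrt(14)/2 + 3 ~= 4.8708.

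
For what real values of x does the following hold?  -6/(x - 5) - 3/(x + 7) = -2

x = -5.8255 or x = 8.3255

Multiply both sides by (x - 5)(x + 7):
-6(x + 7) - 3(x - 5) = -2(x - 5)(x + 7).
Expand and collect terms: -2x^2 + 5x + 97 = 0.
By the quadratic formula, x = (-5 +/- sqrt(801)) / -4, so x ~= -5.8255 or x ~= 8.3255.
Neither value makes a denominator zero (x != 5, x != -7), so both are valid.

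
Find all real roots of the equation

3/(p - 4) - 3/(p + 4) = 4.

p = -4.6904 or p = 4.6904

Multiply both sides by (p - 4)(p + 4):
3(p + 4) - 3(p - 4) = 4(p - 4)(p + 4).
Expand and collect terms: 4p² - 88 = 0.
By the quadratic formula, p = (0 ± √1408) / 8, so p ≈ 4.6904 or p ≈ -4.6904.
Neither value makes a denominator zero (p ≠ 4, p ≠ -4), so both are valid.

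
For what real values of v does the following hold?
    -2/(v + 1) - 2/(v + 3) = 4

Multiply both sides by (v + 1)(v + 3):
-2(v + 3) - 2(v + 1) = 4(v + 1)(v + 3).
Expand and collect terms: 4v^2 + 20v + 20 = 0.
By the quadratic formula, v = (-20 +/- sqrt(80)) / 8, so v ~= -1.382 or v ~= -3.618.
Neither value makes a denominator zero (v != -1, v != -3), so both are valid.

v = -3.618 or v = -1.382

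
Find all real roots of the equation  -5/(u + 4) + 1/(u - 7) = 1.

Multiply both sides by (u + 4)(u - 7):
-5(u - 7) + (u + 4) = (u + 4)(u - 7).
Expand and collect terms: u^2 + u - 67 = 0.
By the quadratic formula, u = (-1 +/- sqrt(269)) / 2, so u ~= 7.7006 or u ~= -8.7006.
Neither value makes a denominator zero (u != -4, u != 7), so both are valid.

u = -8.7006 or u = 7.7006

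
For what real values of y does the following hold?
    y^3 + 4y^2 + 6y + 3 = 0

Possible rational roots are divisors of 3. Testing y = -1 gives 0, so (y + 1) is a factor.
Divide: y^3 + 4y^2 + 6y + 3 = (y + 1)(y^2 + 3y + 3).
The quadratic y^2 + 3y + 3 has discriminant -3 < 0, so no further real roots.

y = -1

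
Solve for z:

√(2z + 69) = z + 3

z = 6

Square both sides: 2z + 69 = (z + 3)².
Expand and rearrange: z² + 4z - 60 = 0.
Solving gives z = 6 or z = -10.
Check each candidate in the original equation:
  z = 6: √(81) = 9, while z + 3 = 9 — valid.
  z = -10: √(49) = 7, while z + 3 = -7 — extraneous.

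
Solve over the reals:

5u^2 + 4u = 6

u = -1.5662 or u = 0.7662

Rearrange to standard form: 5u^2 + 4u - 6 = 0.
Discriminant: (4)^2 - 4*5*(-6) = 136.
Quadratic formula: u = (-4 +/- sqrt(136)) / 10.
So u = -2/5 + sqrt(34)/5 ~= 0.7662 or u = -sqrt(34)/5 - 2/5 ~= -1.5662.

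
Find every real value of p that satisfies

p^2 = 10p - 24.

p = 4 or p = 6

Bring every term to one side: p^2 - 10p + 24 = 0.
Factor: (p - 6)(p - 4) = 0.
So p = 6 or p = 4.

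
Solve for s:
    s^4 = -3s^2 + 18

s = -1.7321 or s = 1.7321

Let u = s^2. The equation becomes u^2 + 3u - 18 = 0.
Factor: (u + 6)(u - 3) = 0, so u = -6 or u = 3.
s^2 = -6 < 0 has no real solution.
s^2 = 3 gives s = +/-sqrt(3) ~= +/-1.7321.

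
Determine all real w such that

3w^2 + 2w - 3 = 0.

Discriminant: (2)^2 - 4*3*(-3) = 40.
Quadratic formula: w = (-2 +/- sqrt(40)) / 6.
So w = -1/3 + sqrt(10)/3 ~= 0.7208 or w = -sqrt(10)/3 - 1/3 ~= -1.3874.

w = -1.3874 or w = 0.7208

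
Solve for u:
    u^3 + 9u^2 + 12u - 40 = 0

u = -5.4641 or u = -5 or u = 1.4641

Possible rational roots are divisors of -40. Testing u = -5 gives 0, so (u + 5) is a factor.
Divide: u^3 + 9u^2 + 12u - 40 = (u + 5)(u^2 + 4u - 8).
Apply the quadratic formula to u^2 + 4u - 8 = 0: u = (-4 +/- sqrt(48))/2, i.e. u ~= 1.4641 or u ~= -5.4641.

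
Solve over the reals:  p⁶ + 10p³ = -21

p = -1.9129 or p = -1.4422

Let u = p³. The equation becomes u² + 10u + 21 = 0.
Factor: (u + 3)(u + 7) = 0, so u = -3 or u = -7.
p³ = -3 gives p = -∛(3) ≈ -1.4422.
p³ = -7 gives p = -∛(7) ≈ -1.9129.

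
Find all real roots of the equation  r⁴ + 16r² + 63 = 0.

No real solutions.

Let u = r². The equation becomes u² + 16u + 63 = 0.
Factor: (u + 7)(u + 9) = 0, so u = -7 or u = -9.
r² = -7 < 0 has no real solution.
r² = -9 < 0 has no real solution.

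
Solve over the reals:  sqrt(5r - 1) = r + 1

r = 1 or r = 2

Square both sides: 5r - 1 = (r + 1)^2.
Expand and rearrange: r^2 - 3r + 2 = 0.
Solving gives r = 2 or r = 1.
Check each candidate in the original equation:
  r = 2: sqrt(9) = 3, while r + 1 = 3 — valid.
  r = 1: sqrt(4) = 2, while r + 1 = 2 — valid.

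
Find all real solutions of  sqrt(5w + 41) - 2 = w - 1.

w = 8

Isolate the radical: sqrt(5w + 41) = w + 1.
Square both sides: 5w + 41 = (w + 1)^2.
Expand and rearrange: w^2 - 3w - 40 = 0.
Solving gives w = 8 or w = -5.
Check each candidate in the original equation:
  w = 8: sqrt(81) = 9, while w + 1 = 9 — valid.
  w = -5: sqrt(16) = 4, while w + 1 = -4 — extraneous.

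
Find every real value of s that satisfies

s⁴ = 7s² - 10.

s = -2.2361 or s = -1.4142 or s = 1.4142 or s = 2.2361

Let u = s². The equation becomes u² - 7u + 10 = 0.
Factor: (u - 5)(u - 2) = 0, so u = 5 or u = 2.
s² = 5 gives s = ±√(5) ≈ ±2.2361.
s² = 2 gives s = ±√(2) ≈ ±1.4142.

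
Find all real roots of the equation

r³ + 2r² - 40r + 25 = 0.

Possible rational roots are divisors of 25. Testing r = 5 gives 0, so (r - 5) is a factor.
Divide: r³ + 2r² - 40r + 25 = (r - 5)(r² + 7r - 5).
Apply the quadratic formula to r² + 7r - 5 = 0: r = (-7 ± √69)/2, i.e. r ≈ 0.6533 or r ≈ -7.6533.

r = -7.6533 or r = 0.6533 or r = 5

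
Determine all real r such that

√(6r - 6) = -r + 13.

Square both sides: 6r - 6 = (-r + 13)².
Expand and rearrange: r² - 32r + 175 = 0.
Solving gives r = 25 or r = 7.
Check each candidate in the original equation:
  r = 25: √(144) = 12, while -r + 13 = -12 — extraneous.
  r = 7: √(36) = 6, while -r + 13 = 6 — valid.

r = 7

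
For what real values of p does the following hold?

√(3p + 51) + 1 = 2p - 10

Isolate the radical: √(3p + 51) = 2p - 11.
Square both sides: 3p + 51 = (2p - 11)².
Expand and rearrange: 4p² - 47p + 70 = 0.
Solving gives p = 10 or p = 1.75.
Check each candidate in the original equation:
  p = 10: √(81) = 9, while 2p - 11 = 9 — valid.
  p = 1.75: √(56.25) = 7.5, while 2p - 11 = -7.5 — extraneous.

p = 10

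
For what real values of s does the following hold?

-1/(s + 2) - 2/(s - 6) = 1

Multiply both sides by (s + 2)(s - 6):
-(s - 6) - 2(s + 2) = (s + 2)(s - 6).
Expand and collect terms: s² - s - 14 = 0.
By the quadratic formula, s = (1 ± √57) / 2, so s ≈ 4.2749 or s ≈ -3.2749.
Neither value makes a denominator zero (s ≠ -2, s ≠ 6), so both are valid.

s = -3.2749 or s = 4.2749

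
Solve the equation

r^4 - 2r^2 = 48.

Let u = r^2. The equation becomes u^2 - 2u - 48 = 0.
Factor: (u + 6)(u - 8) = 0, so u = -6 or u = 8.
r^2 = -6 < 0 has no real solution.
r^2 = 8 gives r = +/-2*sqrt(2) ~= +/-2.8284.

r = -2.8284 or r = 2.8284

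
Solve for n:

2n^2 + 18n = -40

Bring every term to one side: 2n^2 + 18n + 40 = 0.
Factor: 2(n + 4)(n + 5) = 0.
So n = -4 or n = -5.

n = -5 or n = -4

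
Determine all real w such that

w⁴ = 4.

Let u = w². The equation becomes u² - 4 = 0.
Factor: (u + 2)(u - 2) = 0, so u = -2 or u = 2.
w² = -2 < 0 has no real solution.
w² = 2 gives w = ±√(2) ≈ ±1.4142.

w = -1.4142 or w = 1.4142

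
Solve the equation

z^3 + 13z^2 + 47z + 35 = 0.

z = -7 or z = -5 or z = -1

Possible rational roots are divisors of 35. Testing z = -5 gives 0, so (z + 5) is a factor.
Divide: z^3 + 13z^2 + 47z + 35 = (z + 5)(z^2 + 8z + 7).
Factor the quadratic: z = -1 or z = -7.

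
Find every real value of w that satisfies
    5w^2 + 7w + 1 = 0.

Discriminant: (7)^2 - 4*5*1 = 29.
Quadratic formula: w = (-7 +/- sqrt(29)) / 10.
So w = -7/10 + sqrt(29)/10 ~= -0.1615 or w = -7/10 - sqrt(29)/10 ~= -1.2385.

w = -1.2385 or w = -0.1615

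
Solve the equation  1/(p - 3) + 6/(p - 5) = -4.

p = 2.4069 or p = 3.8431

Multiply both sides by (p - 3)(p - 5):
(p - 5) + 6(p - 3) = -4(p - 3)(p - 5).
Expand and collect terms: -4p² + 25p - 37 = 0.
By the quadratic formula, p = (-25 ± √33) / -8, so p ≈ 2.4069 or p ≈ 3.8431.
Neither value makes a denominator zero (p ≠ 3, p ≠ 5), so both are valid.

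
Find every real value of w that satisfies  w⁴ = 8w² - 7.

w = -2.6458 or w = -1 or w = 1 or w = 2.6458

Let u = w². The equation becomes u² - 8u + 7 = 0.
Factor: (u - 1)(u - 7) = 0, so u = 1 or u = 7.
w² = 1 gives w = ±1.
w² = 7 gives w = ±√(7) ≈ ±2.6458.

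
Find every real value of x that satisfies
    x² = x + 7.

Rearrange to standard form: x² - x - 7 = 0.
Discriminant: (-1)² − 4·1·(-7) = 29.
Quadratic formula: x = (1 ± √29) / 2.
So x = 1/2 + √(29)/2 ≈ 3.1926 or x = 1/2 - √(29)/2 ≈ -2.1926.

x = -2.1926 or x = 3.1926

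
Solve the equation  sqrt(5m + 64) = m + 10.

m = -3

Square both sides: 5m + 64 = (m + 10)^2.
Expand and rearrange: m^2 + 15m + 36 = 0.
Solving gives m = -3 or m = -12.
Check each candidate in the original equation:
  m = -3: sqrt(49) = 7, while m + 10 = 7 — valid.
  m = -12: sqrt(4) = 2, while m + 10 = -2 — extraneous.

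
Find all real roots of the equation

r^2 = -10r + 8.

Rearrange to standard form: r^2 + 10r - 8 = 0.
Discriminant: (10)^2 - 4*1*(-8) = 132.
Quadratic formula: r = (-10 +/- sqrt(132)) / 2.
So r = -5 + sqrt(33) ~= 0.7446 or r = -sqrt(33) - 5 ~= -10.7446.

r = -10.7446 or r = 0.7446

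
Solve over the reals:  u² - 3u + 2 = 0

u = 1 or u = 2

Factor: (u - 2)(u - 1) = 0.
So u = 2 or u = 1.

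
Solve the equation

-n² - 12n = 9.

n = -11.1962 or n = -0.8038

Rearrange to standard form: -n² - 12n - 9 = 0.
Discriminant: (-12)² − 4·(-1)·(-9) = 108.
Quadratic formula: n = (12 ± √108) / (-2).
So n = -6 - 3·√(3) ≈ -11.1962 or n = -6 + 3·√(3) ≈ -0.8038.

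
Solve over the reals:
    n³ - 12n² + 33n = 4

Rearrange: n³ - 12n² + 33n - 4 = 0.
Possible rational roots are divisors of -4. Testing n = 4 gives 0, so (n - 4) is a factor.
Divide: n³ - 12n² + 33n - 4 = (n - 4)(n² - 8n + 1).
Apply the quadratic formula to n² - 8n + 1 = 0: n = (8 ± √60)/2, i.e. n ≈ 7.873 or n ≈ 0.127.

n = 0.127 or n = 4 or n = 7.873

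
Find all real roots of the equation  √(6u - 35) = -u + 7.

Square both sides: 6u - 35 = (-u + 7)².
Expand and rearrange: u² - 20u + 84 = 0.
Solving gives u = 14 or u = 6.
Check each candidate in the original equation:
  u = 14: √(49) = 7, while -u + 7 = -7 — extraneous.
  u = 6: √(1) = 1, while -u + 7 = 1 — valid.

u = 6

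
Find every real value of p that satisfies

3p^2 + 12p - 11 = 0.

Discriminant: (12)^2 - 4*3*(-11) = 276.
Quadratic formula: p = (-12 +/- sqrt(276)) / 6.
So p = -2 + sqrt(69)/3 ~= 0.7689 or p = -sqrt(69)/3 - 2 ~= -4.7689.

p = -4.7689 or p = 0.7689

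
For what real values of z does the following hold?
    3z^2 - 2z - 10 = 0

Discriminant: (-2)^2 - 4*3*(-10) = 124.
Quadratic formula: z = (2 +/- sqrt(124)) / 6.
So z = 1/3 + sqrt(31)/3 ~= 2.1893 or z = 1/3 - sqrt(31)/3 ~= -1.5226.

z = -1.5226 or z = 2.1893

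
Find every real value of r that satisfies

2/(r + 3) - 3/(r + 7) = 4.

Multiply both sides by (r + 3)(r + 7):
2(r + 7) - 3(r + 3) = 4(r + 3)(r + 7).
Expand and collect terms: 4r^2 + 41r + 79 = 0.
By the quadratic formula, r = (-41 +/- sqrt(417)) / 8, so r ~= -2.5724 or r ~= -7.6776.
Neither value makes a denominator zero (r != -3, r != -7), so both are valid.

r = -7.6776 or r = -2.5724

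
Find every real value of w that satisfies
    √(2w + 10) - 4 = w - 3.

w = 3

Isolate the radical: √(2w + 10) = w + 1.
Square both sides: 2w + 10 = (w + 1)².
Expand and rearrange: w² - 9 = 0.
Solving gives w = 3 or w = -3.
Check each candidate in the original equation:
  w = 3: √(16) = 4, while w + 1 = 4 — valid.
  w = -3: √(4) = 2, while w + 1 = -2 — extraneous.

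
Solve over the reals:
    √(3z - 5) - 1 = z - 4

Isolate the radical: √(3z - 5) = z - 3.
Square both sides: 3z - 5 = (z - 3)².
Expand and rearrange: z² - 9z + 14 = 0.
Solving gives z = 7 or z = 2.
Check each candidate in the original equation:
  z = 7: √(16) = 4, while z - 3 = 4 — valid.
  z = 2: √(1) = 1, while z - 3 = -1 — extraneous.

z = 7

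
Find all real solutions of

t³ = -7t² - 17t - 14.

Rearrange: t³ + 7t² + 17t + 14 = 0.
Possible rational roots are divisors of 14. Testing t = -2 gives 0, so (t + 2) is a factor.
Divide: t³ + 7t² + 17t + 14 = (t + 2)(t² + 5t + 7).
The quadratic t² + 5t + 7 has discriminant -3 < 0, so no further real roots.

t = -2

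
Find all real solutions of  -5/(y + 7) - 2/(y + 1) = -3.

y = -5.5465 or y = -0.1202

Multiply both sides by (y + 7)(y + 1):
-5(y + 1) - 2(y + 7) = -3(y + 7)(y + 1).
Expand and collect terms: -3y^2 - 17y - 2 = 0.
By the quadratic formula, y = (17 +/- sqrt(265)) / -6, so y ~= -5.5465 or y ~= -0.1202.
Neither value makes a denominator zero (y != -7, y != -1), so both are valid.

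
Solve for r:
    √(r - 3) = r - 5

r = 7

Square both sides: r - 3 = (r - 5)².
Expand and rearrange: r² - 11r + 28 = 0.
Solving gives r = 7 or r = 4.
Check each candidate in the original equation:
  r = 7: √(4) = 2, while r - 5 = 2 — valid.
  r = 4: √(1) = 1, while r - 5 = -1 — extraneous.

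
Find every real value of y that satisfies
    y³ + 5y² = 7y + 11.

Rearrange: y³ + 5y² - 7y - 11 = 0.
Possible rational roots are divisors of -11. Testing y = -1 gives 0, so (y + 1) is a factor.
Divide: y³ + 5y² - 7y - 11 = (y + 1)(y² + 4y - 11).
Apply the quadratic formula to y² + 4y - 11 = 0: y = (-4 ± √60)/2, i.e. y ≈ 1.873 or y ≈ -5.873.

y = -5.873 or y = -1 or y = 1.873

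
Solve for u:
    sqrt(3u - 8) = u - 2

u = 3 or u = 4

Square both sides: 3u - 8 = (u - 2)^2.
Expand and rearrange: u^2 - 7u + 12 = 0.
Solving gives u = 4 or u = 3.
Check each candidate in the original equation:
  u = 4: sqrt(4) = 2, while u - 2 = 2 — valid.
  u = 3: sqrt(1) = 1, while u - 2 = 1 — valid.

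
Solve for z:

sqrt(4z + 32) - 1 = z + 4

Isolate the radical: sqrt(4z + 32) = z + 5.
Square both sides: 4z + 32 = (z + 5)^2.
Expand and rearrange: z^2 + 6z - 7 = 0.
Solving gives z = 1 or z = -7.
Check each candidate in the original equation:
  z = 1: sqrt(36) = 6, while z + 5 = 6 — valid.
  z = -7: sqrt(4) = 2, while z + 5 = -2 — extraneous.

z = 1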